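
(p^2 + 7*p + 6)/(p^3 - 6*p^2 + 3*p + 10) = (p + 6)/(p^2 - 7*p + 10)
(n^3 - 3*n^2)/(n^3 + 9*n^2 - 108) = n^2/(n^2 + 12*n + 36)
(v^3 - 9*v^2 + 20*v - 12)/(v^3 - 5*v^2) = (v^3 - 9*v^2 + 20*v - 12)/(v^2*(v - 5))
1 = 1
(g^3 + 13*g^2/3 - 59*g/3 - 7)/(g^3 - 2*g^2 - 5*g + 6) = (g^2 + 22*g/3 + 7/3)/(g^2 + g - 2)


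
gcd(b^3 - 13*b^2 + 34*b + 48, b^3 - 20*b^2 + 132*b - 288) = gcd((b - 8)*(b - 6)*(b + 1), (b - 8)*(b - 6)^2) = b^2 - 14*b + 48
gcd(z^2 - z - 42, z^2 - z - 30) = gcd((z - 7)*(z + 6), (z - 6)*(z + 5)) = 1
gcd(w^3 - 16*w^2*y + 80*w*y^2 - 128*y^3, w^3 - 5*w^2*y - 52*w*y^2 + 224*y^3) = w^2 - 12*w*y + 32*y^2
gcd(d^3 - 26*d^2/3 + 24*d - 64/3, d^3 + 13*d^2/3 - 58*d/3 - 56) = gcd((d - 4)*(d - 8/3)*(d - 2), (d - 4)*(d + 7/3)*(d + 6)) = d - 4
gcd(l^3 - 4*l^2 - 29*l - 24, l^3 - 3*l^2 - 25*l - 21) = l^2 + 4*l + 3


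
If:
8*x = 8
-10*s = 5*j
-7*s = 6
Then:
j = 12/7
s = -6/7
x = 1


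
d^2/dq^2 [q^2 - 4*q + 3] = 2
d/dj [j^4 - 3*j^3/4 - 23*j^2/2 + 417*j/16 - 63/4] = 4*j^3 - 9*j^2/4 - 23*j + 417/16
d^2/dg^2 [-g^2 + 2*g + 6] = -2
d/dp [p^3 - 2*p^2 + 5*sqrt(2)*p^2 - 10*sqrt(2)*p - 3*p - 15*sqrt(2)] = 3*p^2 - 4*p + 10*sqrt(2)*p - 10*sqrt(2) - 3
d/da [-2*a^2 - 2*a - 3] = -4*a - 2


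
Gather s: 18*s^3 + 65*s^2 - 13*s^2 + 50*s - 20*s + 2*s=18*s^3 + 52*s^2 + 32*s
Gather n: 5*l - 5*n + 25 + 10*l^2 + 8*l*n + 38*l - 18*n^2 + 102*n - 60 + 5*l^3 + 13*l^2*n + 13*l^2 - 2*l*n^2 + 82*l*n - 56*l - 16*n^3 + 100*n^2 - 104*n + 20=5*l^3 + 23*l^2 - 13*l - 16*n^3 + n^2*(82 - 2*l) + n*(13*l^2 + 90*l - 7) - 15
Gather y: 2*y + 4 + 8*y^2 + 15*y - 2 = 8*y^2 + 17*y + 2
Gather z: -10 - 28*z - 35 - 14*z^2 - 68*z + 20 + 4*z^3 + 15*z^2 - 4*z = 4*z^3 + z^2 - 100*z - 25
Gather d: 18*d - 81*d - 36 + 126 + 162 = 252 - 63*d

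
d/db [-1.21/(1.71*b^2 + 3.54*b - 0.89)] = (4.1382*b + 4.2834)/(1.71*b^2 + 3.54*b - 0.89)^2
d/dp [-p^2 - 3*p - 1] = -2*p - 3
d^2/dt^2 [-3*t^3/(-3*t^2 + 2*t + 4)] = 48*t*(2*t^2 + 3*t + 6)/(27*t^6 - 54*t^5 - 72*t^4 + 136*t^3 + 96*t^2 - 96*t - 64)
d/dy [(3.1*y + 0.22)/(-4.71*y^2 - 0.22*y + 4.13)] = (14.601*y^2 + 2.0724*y + 12.8514)/(22.1841*y^4 + 2.0724*y^3 - 38.8562*y^2 - 1.8172*y + 17.0569)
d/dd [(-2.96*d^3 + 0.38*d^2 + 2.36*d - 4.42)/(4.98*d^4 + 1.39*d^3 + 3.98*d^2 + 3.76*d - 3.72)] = (14.7408*d^6 - 3.7848*d^5 - 47.5674*d^4 + 59.2264*d^3 + 43.501*d^2 + 32.356*d + 7.84)/(24.8004*d^8 + 13.8444*d^7 + 41.5729*d^6 + 48.514*d^5 - 10.758*d^4 + 19.588*d^3 - 15.4736*d^2 - 27.9744*d + 13.8384)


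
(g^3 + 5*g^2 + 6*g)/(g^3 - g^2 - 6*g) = (g + 3)/(g - 3)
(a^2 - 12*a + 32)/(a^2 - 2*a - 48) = (a - 4)/(a + 6)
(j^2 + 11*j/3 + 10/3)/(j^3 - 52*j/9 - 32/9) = 3*(3*j + 5)/(9*j^2 - 18*j - 16)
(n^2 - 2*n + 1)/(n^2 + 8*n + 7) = (n^2 - 2*n + 1)/(n^2 + 8*n + 7)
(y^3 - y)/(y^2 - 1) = y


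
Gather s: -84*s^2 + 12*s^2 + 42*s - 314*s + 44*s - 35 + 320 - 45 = -72*s^2 - 228*s + 240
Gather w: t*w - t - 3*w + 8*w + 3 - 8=-t + w*(t + 5) - 5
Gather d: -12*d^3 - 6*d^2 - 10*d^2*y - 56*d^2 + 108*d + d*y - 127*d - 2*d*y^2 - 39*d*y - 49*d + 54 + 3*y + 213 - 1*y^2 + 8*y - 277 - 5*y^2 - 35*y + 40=-12*d^3 + d^2*(-10*y - 62) + d*(-2*y^2 - 38*y - 68) - 6*y^2 - 24*y + 30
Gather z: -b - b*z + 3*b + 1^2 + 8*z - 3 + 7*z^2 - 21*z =2*b + 7*z^2 + z*(-b - 13) - 2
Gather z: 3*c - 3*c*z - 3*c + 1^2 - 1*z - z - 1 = z*(-3*c - 2)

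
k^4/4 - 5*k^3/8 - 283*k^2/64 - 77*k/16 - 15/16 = (k/4 + 1/2)*(k - 6)*(k + 1/4)*(k + 5/4)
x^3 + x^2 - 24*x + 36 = (x - 3)*(x - 2)*(x + 6)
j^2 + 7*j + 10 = (j + 2)*(j + 5)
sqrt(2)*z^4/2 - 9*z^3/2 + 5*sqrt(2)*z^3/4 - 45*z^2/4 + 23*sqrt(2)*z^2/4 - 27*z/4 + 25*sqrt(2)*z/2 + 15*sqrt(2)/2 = (z + 3/2)*(z - 5*sqrt(2)/2)*(z - 2*sqrt(2))*(sqrt(2)*z/2 + sqrt(2)/2)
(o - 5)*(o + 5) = o^2 - 25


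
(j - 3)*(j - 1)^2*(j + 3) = j^4 - 2*j^3 - 8*j^2 + 18*j - 9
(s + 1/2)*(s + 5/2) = s^2 + 3*s + 5/4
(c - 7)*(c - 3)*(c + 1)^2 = c^4 - 8*c^3 + 2*c^2 + 32*c + 21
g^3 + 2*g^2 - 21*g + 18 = (g - 3)*(g - 1)*(g + 6)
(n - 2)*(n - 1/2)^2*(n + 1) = n^4 - 2*n^3 - 3*n^2/4 + 7*n/4 - 1/2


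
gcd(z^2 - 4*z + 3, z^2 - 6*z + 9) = z - 3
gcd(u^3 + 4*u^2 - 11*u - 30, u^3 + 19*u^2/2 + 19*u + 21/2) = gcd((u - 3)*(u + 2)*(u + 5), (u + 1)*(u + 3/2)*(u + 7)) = 1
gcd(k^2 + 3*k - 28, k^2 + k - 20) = k - 4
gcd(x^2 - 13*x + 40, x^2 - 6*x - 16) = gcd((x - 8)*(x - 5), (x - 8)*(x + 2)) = x - 8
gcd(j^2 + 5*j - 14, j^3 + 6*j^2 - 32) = j - 2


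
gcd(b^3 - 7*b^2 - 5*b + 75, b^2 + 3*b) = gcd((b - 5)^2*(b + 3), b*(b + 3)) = b + 3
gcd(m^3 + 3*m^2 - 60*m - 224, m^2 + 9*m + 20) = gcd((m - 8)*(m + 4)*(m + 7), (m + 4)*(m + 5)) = m + 4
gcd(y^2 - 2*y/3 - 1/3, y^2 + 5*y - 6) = y - 1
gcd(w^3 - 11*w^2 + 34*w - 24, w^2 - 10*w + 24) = w^2 - 10*w + 24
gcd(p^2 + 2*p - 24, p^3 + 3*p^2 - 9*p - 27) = 1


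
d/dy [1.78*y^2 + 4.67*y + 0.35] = 3.56*y + 4.67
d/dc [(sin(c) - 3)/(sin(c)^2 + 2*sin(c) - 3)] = (6*sin(c) + cos(c)^2 + 2)*cos(c)/(sin(c)^2 + 2*sin(c) - 3)^2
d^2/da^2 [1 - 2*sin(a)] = 2*sin(a)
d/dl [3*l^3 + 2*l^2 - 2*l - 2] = 9*l^2 + 4*l - 2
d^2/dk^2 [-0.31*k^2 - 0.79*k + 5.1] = -0.620000000000000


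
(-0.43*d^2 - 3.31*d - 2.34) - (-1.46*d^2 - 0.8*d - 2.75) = 1.03*d^2 - 2.51*d + 0.41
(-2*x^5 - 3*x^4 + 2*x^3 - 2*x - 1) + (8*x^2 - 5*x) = -2*x^5 - 3*x^4 + 2*x^3 + 8*x^2 - 7*x - 1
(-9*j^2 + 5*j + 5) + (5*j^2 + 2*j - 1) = -4*j^2 + 7*j + 4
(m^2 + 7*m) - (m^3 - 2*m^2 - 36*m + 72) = -m^3 + 3*m^2 + 43*m - 72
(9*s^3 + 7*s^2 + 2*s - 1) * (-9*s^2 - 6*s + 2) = -81*s^5 - 117*s^4 - 42*s^3 + 11*s^2 + 10*s - 2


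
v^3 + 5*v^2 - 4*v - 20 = (v - 2)*(v + 2)*(v + 5)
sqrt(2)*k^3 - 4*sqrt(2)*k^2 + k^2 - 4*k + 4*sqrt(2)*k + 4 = (k - 2)^2*(sqrt(2)*k + 1)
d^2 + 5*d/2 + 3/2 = (d + 1)*(d + 3/2)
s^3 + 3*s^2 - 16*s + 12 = (s - 2)*(s - 1)*(s + 6)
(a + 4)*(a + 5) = a^2 + 9*a + 20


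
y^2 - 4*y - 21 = (y - 7)*(y + 3)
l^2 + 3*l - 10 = (l - 2)*(l + 5)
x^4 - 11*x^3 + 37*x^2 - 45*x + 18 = (x - 6)*(x - 3)*(x - 1)^2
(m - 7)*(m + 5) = m^2 - 2*m - 35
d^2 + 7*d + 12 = (d + 3)*(d + 4)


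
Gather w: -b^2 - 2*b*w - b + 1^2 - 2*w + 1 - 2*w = -b^2 - b + w*(-2*b - 4) + 2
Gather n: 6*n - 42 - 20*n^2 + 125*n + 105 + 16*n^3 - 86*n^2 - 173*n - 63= 16*n^3 - 106*n^2 - 42*n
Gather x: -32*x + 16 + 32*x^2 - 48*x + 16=32*x^2 - 80*x + 32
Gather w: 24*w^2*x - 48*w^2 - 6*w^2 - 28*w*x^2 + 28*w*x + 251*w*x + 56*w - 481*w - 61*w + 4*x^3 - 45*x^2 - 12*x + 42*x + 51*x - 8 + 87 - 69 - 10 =w^2*(24*x - 54) + w*(-28*x^2 + 279*x - 486) + 4*x^3 - 45*x^2 + 81*x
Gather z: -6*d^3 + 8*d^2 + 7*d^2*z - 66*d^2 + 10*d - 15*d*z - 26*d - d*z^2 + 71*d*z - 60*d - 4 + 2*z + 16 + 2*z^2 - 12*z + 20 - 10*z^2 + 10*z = -6*d^3 - 58*d^2 - 76*d + z^2*(-d - 8) + z*(7*d^2 + 56*d) + 32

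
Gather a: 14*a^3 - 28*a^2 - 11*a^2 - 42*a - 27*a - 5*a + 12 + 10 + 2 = 14*a^3 - 39*a^2 - 74*a + 24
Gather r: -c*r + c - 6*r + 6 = c + r*(-c - 6) + 6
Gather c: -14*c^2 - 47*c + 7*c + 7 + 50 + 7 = -14*c^2 - 40*c + 64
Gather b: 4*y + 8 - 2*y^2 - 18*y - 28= -2*y^2 - 14*y - 20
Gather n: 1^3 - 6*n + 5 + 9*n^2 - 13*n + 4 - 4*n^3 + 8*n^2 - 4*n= -4*n^3 + 17*n^2 - 23*n + 10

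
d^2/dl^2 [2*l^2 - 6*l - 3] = 4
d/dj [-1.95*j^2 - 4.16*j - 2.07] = -3.9*j - 4.16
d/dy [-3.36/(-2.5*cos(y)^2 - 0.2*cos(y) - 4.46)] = (16.8*cos(y) + 0.672)*sin(y)/(2.5*cos(y)^2 + 0.2*cos(y) + 4.46)^2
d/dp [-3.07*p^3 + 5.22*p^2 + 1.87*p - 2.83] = -9.21*p^2 + 10.44*p + 1.87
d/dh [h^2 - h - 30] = 2*h - 1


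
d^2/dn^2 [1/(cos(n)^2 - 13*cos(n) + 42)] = (-4*sin(n)^4 + 3*sin(n)^2 - 2379*cos(n)/4 + 39*cos(3*n)/4 + 255)/((cos(n) - 7)^3*(cos(n) - 6)^3)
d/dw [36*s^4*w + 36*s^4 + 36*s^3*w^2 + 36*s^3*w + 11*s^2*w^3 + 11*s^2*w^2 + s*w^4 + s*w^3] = s*(36*s^3 + 72*s^2*w + 36*s^2 + 33*s*w^2 + 22*s*w + 4*w^3 + 3*w^2)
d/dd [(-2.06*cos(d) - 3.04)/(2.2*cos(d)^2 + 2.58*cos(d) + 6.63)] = (-4.532*cos(d)^2 - 13.376*cos(d) + 5.8146)*sin(d)/(4.84*cos(d)^4 + 11.352*cos(d)^3 + 35.8284*cos(d)^2 + 34.2108*cos(d) + 43.9569)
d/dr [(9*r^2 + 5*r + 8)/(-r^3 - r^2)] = (9*r^3 + 10*r^2 + 29*r + 16)/(r^3*(r^2 + 2*r + 1))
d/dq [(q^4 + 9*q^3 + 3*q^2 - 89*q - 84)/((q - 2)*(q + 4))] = (2*q^3 - q^2 - 20*q + 55)/(q^2 - 4*q + 4)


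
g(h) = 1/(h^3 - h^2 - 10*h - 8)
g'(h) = (-3*h^2 + 2*h + 10)/(h^3 - h^2 - 10*h - 8)^2 = (-3*h^2 + 2*h + 10)/(-h^3 + h^2 + 10*h + 8)^2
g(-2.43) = -0.25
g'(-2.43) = -0.80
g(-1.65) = 0.78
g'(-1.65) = -0.89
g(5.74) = 0.01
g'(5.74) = -0.01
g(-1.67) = 0.80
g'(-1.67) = -1.09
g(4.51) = 0.05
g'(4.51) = -0.13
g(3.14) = -0.05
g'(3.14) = -0.04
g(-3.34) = -0.04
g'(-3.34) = -0.06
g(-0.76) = -0.71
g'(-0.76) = 3.36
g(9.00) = 0.00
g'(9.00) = 0.00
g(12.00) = 0.00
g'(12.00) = 0.00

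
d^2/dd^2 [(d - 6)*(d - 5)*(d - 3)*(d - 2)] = 12*d^2 - 96*d + 182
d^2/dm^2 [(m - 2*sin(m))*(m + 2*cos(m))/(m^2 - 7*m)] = 2*(m^2*(m - 7)^2*(-sqrt(2)*m*cos(m + pi/4) + 4*sin(2*m) - 2*sqrt(2)*sin(m + pi/4) + 1) + m*(m - 7)*(-(m - 2*sin(m))*(m + 2*cos(m)) + (m - 2*sin(m))*(2*m - 7)*(2*sin(m) - 1) + (m + 2*cos(m))*(2*m - 7)*(2*cos(m) - 1)) + (m - 2*sin(m))*(m + 2*cos(m))*(2*m - 7)^2)/(m^3*(m - 7)^3)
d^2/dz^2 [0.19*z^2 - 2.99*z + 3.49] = 0.380000000000000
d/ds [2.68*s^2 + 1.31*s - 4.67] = 5.36*s + 1.31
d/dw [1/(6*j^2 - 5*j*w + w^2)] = (5*j - 2*w)/(6*j^2 - 5*j*w + w^2)^2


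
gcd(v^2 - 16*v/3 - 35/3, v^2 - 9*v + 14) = v - 7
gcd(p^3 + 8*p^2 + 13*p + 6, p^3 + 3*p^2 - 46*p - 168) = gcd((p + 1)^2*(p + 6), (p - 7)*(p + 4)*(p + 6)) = p + 6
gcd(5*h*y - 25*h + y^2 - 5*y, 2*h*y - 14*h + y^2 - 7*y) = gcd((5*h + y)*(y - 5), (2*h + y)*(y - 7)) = 1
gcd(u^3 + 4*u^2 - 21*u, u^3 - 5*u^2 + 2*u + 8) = 1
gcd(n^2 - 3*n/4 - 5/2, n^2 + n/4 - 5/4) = n + 5/4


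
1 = 1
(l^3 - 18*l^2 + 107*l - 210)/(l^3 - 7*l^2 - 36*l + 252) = (l - 5)/(l + 6)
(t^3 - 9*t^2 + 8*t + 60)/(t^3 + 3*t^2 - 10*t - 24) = (t^2 - 11*t + 30)/(t^2 + t - 12)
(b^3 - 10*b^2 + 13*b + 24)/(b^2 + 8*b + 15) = (b^3 - 10*b^2 + 13*b + 24)/(b^2 + 8*b + 15)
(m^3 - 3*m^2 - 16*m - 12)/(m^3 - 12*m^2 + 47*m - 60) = (m^3 - 3*m^2 - 16*m - 12)/(m^3 - 12*m^2 + 47*m - 60)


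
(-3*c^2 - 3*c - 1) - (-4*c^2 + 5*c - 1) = c^2 - 8*c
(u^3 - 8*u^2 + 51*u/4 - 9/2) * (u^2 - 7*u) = u^5 - 15*u^4 + 275*u^3/4 - 375*u^2/4 + 63*u/2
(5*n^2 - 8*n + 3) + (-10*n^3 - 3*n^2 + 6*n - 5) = -10*n^3 + 2*n^2 - 2*n - 2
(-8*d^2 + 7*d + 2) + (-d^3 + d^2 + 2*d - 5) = -d^3 - 7*d^2 + 9*d - 3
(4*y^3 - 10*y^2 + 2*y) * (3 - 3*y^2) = -12*y^5 + 30*y^4 + 6*y^3 - 30*y^2 + 6*y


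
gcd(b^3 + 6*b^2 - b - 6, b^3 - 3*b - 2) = b + 1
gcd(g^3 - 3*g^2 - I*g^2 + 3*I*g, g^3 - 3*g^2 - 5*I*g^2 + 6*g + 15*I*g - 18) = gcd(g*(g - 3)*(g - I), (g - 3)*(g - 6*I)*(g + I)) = g - 3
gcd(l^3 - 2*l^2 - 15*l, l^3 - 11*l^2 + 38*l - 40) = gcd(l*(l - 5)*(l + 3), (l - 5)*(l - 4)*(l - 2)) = l - 5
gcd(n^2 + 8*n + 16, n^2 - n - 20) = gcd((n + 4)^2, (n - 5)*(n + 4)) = n + 4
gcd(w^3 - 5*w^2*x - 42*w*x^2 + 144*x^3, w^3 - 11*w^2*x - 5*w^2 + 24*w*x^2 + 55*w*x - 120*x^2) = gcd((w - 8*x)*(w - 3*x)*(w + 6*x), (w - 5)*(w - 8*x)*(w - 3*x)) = w^2 - 11*w*x + 24*x^2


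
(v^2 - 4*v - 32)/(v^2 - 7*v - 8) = (v + 4)/(v + 1)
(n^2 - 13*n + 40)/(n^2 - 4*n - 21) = (-n^2 + 13*n - 40)/(-n^2 + 4*n + 21)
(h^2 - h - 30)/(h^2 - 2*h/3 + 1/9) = 9*(h^2 - h - 30)/(9*h^2 - 6*h + 1)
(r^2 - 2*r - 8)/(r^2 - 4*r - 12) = (r - 4)/(r - 6)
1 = 1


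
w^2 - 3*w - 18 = (w - 6)*(w + 3)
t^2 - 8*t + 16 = (t - 4)^2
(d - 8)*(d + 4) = d^2 - 4*d - 32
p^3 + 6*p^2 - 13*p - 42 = (p - 3)*(p + 2)*(p + 7)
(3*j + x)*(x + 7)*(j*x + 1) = 3*j^2*x^2 + 21*j^2*x + j*x^3 + 7*j*x^2 + 3*j*x + 21*j + x^2 + 7*x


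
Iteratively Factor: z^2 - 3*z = (z - 3)*(z)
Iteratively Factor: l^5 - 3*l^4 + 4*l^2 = (l - 2)*(l^4 - l^3 - 2*l^2) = l*(l - 2)*(l^3 - l^2 - 2*l) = l*(l - 2)*(l + 1)*(l^2 - 2*l) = l*(l - 2)^2*(l + 1)*(l)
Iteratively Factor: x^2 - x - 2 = (x + 1)*(x - 2)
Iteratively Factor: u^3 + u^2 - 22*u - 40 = (u - 5)*(u^2 + 6*u + 8) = (u - 5)*(u + 2)*(u + 4)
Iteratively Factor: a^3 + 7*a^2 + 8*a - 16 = (a - 1)*(a^2 + 8*a + 16) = (a - 1)*(a + 4)*(a + 4)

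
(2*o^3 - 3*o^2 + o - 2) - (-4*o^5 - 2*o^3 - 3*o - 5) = 4*o^5 + 4*o^3 - 3*o^2 + 4*o + 3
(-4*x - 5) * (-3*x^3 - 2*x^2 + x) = 12*x^4 + 23*x^3 + 6*x^2 - 5*x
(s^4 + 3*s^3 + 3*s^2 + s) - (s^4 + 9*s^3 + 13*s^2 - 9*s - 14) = -6*s^3 - 10*s^2 + 10*s + 14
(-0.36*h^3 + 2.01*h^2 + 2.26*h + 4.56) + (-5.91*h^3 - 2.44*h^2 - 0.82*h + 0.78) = -6.27*h^3 - 0.43*h^2 + 1.44*h + 5.34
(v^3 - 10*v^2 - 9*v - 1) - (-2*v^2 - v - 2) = v^3 - 8*v^2 - 8*v + 1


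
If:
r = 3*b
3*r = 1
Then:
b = 1/9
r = 1/3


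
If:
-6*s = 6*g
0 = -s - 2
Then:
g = 2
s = -2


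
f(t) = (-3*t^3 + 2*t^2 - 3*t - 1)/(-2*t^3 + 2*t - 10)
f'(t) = (6*t^2 - 2)*(-3*t^3 + 2*t^2 - 3*t - 1)/(-2*t^3 + 2*t - 10)^2 + (-9*t^2 + 4*t - 3)/(-2*t^3 + 2*t - 10) = (t^4 - 6*t^3 + 22*t^2 - 10*t + 8)/(t^6 - 2*t^4 + 10*t^3 + t^2 - 10*t + 25)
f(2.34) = 1.15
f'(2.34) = 0.24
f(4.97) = 1.36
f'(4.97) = 0.02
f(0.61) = 0.30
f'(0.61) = 0.42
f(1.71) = 0.92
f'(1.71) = 0.49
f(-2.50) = 4.05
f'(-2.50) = 4.59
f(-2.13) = 8.58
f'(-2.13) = 32.35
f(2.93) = 1.25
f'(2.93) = 0.12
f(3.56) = 1.31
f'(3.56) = 0.07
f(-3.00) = 2.82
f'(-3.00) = 1.33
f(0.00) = 0.10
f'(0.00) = 0.32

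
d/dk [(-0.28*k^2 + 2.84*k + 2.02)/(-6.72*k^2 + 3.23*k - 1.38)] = (18.1804*k^2 + 27.9216*k - 10.4438)/(45.1584*k^4 - 43.4112*k^3 + 28.9801*k^2 - 8.9148*k + 1.9044)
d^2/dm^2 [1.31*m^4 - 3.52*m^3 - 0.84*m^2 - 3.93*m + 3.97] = 15.72*m^2 - 21.12*m - 1.68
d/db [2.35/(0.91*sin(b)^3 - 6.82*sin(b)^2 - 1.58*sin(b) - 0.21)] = (-6.4155*sin(b)^2 + 32.054*sin(b) + 3.713)*cos(b)/(-0.91*sin(b)^3 + 6.82*sin(b)^2 + 1.58*sin(b) + 0.21)^2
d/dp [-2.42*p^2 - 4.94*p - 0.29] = -4.84*p - 4.94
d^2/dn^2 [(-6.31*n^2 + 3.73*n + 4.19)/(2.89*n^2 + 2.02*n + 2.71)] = (135.979702*n^3 + 506.487528*n^2 - 28.51563*n - 164.957644)/(24.137569*n^6 + 50.613726*n^5 + 103.279641*n^4 + 103.165036*n^3 + 96.846999*n^2 + 44.505246*n + 19.902511)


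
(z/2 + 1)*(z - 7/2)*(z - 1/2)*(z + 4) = z^4/2 + z^3 - 57*z^2/8 - 43*z/4 + 7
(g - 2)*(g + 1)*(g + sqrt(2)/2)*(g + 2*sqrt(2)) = g^4 - g^3 + 5*sqrt(2)*g^3/2 - 5*sqrt(2)*g^2/2 - 5*sqrt(2)*g - 2*g - 4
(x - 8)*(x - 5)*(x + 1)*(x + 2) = x^4 - 10*x^3 + 3*x^2 + 94*x + 80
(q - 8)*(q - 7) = q^2 - 15*q + 56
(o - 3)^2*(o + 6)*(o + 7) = o^4 + 7*o^3 - 27*o^2 - 135*o + 378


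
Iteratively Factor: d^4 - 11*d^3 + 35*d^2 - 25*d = (d)*(d^3 - 11*d^2 + 35*d - 25) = d*(d - 1)*(d^2 - 10*d + 25) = d*(d - 5)*(d - 1)*(d - 5)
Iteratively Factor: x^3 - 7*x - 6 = (x + 1)*(x^2 - x - 6) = (x - 3)*(x + 1)*(x + 2)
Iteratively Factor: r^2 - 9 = (r - 3)*(r + 3)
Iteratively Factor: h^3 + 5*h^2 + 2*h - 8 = (h - 1)*(h^2 + 6*h + 8) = (h - 1)*(h + 4)*(h + 2)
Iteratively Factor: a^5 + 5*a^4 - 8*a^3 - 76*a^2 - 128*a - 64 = (a + 2)*(a^4 + 3*a^3 - 14*a^2 - 48*a - 32) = (a + 1)*(a + 2)*(a^3 + 2*a^2 - 16*a - 32) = (a + 1)*(a + 2)^2*(a^2 - 16) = (a - 4)*(a + 1)*(a + 2)^2*(a + 4)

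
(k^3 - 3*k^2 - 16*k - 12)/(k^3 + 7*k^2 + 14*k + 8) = (k - 6)/(k + 4)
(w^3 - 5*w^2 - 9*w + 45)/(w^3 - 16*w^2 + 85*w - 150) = (w^2 - 9)/(w^2 - 11*w + 30)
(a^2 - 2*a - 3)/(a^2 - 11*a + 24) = (a + 1)/(a - 8)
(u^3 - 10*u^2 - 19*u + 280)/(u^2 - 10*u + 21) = (u^2 - 3*u - 40)/(u - 3)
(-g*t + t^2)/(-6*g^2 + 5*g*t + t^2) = t/(6*g + t)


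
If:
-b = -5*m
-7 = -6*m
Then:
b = 35/6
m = 7/6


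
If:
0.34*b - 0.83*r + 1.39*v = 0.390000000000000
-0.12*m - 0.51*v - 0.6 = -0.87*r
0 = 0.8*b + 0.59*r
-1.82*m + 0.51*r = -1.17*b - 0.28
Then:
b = -1.13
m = -0.14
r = 1.53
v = 1.47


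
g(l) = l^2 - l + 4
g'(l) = 2*l - 1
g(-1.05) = 6.15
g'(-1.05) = -3.10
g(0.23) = 3.82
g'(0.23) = -0.54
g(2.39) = 7.32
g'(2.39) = 3.78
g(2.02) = 6.06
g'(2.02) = 3.04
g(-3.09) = 16.64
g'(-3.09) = -7.18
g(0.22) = 3.83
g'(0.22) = -0.56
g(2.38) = 7.28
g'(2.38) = 3.76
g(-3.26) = 17.89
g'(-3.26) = -7.52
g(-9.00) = 94.00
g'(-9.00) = -19.00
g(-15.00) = 244.00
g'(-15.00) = -31.00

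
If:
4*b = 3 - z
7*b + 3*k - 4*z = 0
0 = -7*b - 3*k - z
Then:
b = 3/4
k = -7/4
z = 0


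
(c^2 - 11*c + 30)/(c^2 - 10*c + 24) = (c - 5)/(c - 4)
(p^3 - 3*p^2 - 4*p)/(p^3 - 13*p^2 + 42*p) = (p^2 - 3*p - 4)/(p^2 - 13*p + 42)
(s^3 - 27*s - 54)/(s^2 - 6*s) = s + 6 + 9/s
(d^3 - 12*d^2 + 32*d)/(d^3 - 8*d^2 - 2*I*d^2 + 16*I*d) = (d - 4)/(d - 2*I)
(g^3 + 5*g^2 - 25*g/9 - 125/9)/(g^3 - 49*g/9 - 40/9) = (3*g^2 + 10*g - 25)/(3*g^2 - 5*g - 8)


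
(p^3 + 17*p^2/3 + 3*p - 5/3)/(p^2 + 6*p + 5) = p - 1/3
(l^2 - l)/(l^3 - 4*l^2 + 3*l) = 1/(l - 3)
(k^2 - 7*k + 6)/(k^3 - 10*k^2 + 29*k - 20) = (k - 6)/(k^2 - 9*k + 20)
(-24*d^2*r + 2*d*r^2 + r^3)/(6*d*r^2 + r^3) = (-4*d + r)/r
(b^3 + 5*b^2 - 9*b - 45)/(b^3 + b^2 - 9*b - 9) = (b + 5)/(b + 1)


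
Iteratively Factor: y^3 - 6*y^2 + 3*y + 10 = (y - 2)*(y^2 - 4*y - 5) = (y - 5)*(y - 2)*(y + 1)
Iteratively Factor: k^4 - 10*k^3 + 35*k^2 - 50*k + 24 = (k - 3)*(k^3 - 7*k^2 + 14*k - 8) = (k - 3)*(k - 1)*(k^2 - 6*k + 8) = (k - 3)*(k - 2)*(k - 1)*(k - 4)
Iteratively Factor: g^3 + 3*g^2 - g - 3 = (g - 1)*(g^2 + 4*g + 3) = (g - 1)*(g + 1)*(g + 3)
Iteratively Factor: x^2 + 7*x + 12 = (x + 3)*(x + 4)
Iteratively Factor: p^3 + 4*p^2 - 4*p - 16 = (p + 2)*(p^2 + 2*p - 8) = (p - 2)*(p + 2)*(p + 4)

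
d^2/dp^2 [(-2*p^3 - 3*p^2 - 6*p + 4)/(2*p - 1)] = -2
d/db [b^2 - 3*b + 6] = 2*b - 3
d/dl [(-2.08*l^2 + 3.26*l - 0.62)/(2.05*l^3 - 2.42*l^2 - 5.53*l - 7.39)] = (4.264*l^4 - 13.366*l^3 + 23.2046*l^2 + 27.7416*l - 27.52)/(4.2025*l^6 - 9.922*l^5 - 16.8166*l^4 - 3.5338*l^3 + 66.3485*l^2 + 81.7334*l + 54.6121)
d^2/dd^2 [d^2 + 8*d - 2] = 2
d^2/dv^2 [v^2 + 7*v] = 2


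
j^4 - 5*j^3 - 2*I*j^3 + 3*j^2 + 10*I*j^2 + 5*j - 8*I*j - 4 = (j - 4)*(j - 1)*(j - I)^2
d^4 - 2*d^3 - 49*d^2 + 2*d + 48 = (d - 8)*(d - 1)*(d + 1)*(d + 6)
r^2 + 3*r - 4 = (r - 1)*(r + 4)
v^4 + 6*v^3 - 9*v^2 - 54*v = v*(v - 3)*(v + 3)*(v + 6)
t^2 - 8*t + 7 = (t - 7)*(t - 1)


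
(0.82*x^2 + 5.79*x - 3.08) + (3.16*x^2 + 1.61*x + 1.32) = 3.98*x^2 + 7.4*x - 1.76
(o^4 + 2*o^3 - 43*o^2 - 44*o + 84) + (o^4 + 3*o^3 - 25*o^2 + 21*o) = 2*o^4 + 5*o^3 - 68*o^2 - 23*o + 84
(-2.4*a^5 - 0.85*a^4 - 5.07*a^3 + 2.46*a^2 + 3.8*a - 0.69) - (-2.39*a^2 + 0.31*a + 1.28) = -2.4*a^5 - 0.85*a^4 - 5.07*a^3 + 4.85*a^2 + 3.49*a - 1.97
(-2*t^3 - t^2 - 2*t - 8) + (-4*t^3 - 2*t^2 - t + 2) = -6*t^3 - 3*t^2 - 3*t - 6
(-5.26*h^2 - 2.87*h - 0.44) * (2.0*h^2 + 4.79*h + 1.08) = -10.52*h^4 - 30.9354*h^3 - 20.3081*h^2 - 5.2072*h - 0.4752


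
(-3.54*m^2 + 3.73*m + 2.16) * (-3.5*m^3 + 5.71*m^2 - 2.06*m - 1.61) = 12.39*m^5 - 33.2684*m^4 + 21.0307*m^3 + 10.3492*m^2 - 10.4549*m - 3.4776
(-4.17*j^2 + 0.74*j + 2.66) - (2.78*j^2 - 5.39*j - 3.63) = -6.95*j^2 + 6.13*j + 6.29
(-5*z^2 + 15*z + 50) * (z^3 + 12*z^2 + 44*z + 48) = -5*z^5 - 45*z^4 + 10*z^3 + 1020*z^2 + 2920*z + 2400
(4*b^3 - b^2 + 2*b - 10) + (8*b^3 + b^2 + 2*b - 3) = 12*b^3 + 4*b - 13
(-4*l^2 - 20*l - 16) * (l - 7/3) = -4*l^3 - 32*l^2/3 + 92*l/3 + 112/3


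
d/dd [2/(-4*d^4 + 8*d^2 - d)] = 2*(16*d^3 - 16*d + 1)/(d^2*(4*d^3 - 8*d + 1)^2)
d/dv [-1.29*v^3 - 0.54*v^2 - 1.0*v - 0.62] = -3.87*v^2 - 1.08*v - 1.0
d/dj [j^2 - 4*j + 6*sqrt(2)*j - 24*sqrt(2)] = 2*j - 4 + 6*sqrt(2)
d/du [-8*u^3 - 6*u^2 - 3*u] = -24*u^2 - 12*u - 3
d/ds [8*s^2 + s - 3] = 16*s + 1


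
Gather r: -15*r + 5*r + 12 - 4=8 - 10*r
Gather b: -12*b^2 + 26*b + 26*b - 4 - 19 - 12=-12*b^2 + 52*b - 35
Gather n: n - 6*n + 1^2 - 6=-5*n - 5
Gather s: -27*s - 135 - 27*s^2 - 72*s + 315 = -27*s^2 - 99*s + 180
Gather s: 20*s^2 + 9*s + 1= 20*s^2 + 9*s + 1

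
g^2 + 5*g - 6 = (g - 1)*(g + 6)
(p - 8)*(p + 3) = p^2 - 5*p - 24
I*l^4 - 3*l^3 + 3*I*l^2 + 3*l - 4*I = (l - 1)*(l - I)*(l + 4*I)*(I*l + I)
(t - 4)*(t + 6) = t^2 + 2*t - 24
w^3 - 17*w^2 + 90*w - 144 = (w - 8)*(w - 6)*(w - 3)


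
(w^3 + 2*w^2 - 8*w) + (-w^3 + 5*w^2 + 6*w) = 7*w^2 - 2*w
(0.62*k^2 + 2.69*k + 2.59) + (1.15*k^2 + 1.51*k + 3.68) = 1.77*k^2 + 4.2*k + 6.27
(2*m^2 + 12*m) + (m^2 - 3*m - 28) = 3*m^2 + 9*m - 28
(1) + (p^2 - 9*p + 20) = p^2 - 9*p + 21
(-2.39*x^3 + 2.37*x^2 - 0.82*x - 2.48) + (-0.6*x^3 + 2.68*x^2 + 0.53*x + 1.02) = -2.99*x^3 + 5.05*x^2 - 0.29*x - 1.46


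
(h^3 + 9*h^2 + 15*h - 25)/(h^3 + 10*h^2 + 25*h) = (h - 1)/h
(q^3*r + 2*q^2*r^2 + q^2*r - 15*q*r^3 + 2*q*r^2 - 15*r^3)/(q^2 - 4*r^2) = r*(q^3 + 2*q^2*r + q^2 - 15*q*r^2 + 2*q*r - 15*r^2)/(q^2 - 4*r^2)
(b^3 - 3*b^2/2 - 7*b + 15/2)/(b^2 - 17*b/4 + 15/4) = 2*(2*b^2 + 3*b - 5)/(4*b - 5)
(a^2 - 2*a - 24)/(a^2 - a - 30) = (a + 4)/(a + 5)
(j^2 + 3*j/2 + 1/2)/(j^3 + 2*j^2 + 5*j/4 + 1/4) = 2/(2*j + 1)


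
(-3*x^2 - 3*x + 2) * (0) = 0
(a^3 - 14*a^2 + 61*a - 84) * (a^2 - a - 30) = a^5 - 15*a^4 + 45*a^3 + 275*a^2 - 1746*a + 2520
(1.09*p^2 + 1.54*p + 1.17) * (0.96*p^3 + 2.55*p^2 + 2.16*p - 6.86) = 1.0464*p^5 + 4.2579*p^4 + 7.4046*p^3 - 1.1675*p^2 - 8.0372*p - 8.0262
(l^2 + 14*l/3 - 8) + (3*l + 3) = l^2 + 23*l/3 - 5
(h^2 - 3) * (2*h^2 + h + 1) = 2*h^4 + h^3 - 5*h^2 - 3*h - 3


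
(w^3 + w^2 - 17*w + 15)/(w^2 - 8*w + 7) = (w^2 + 2*w - 15)/(w - 7)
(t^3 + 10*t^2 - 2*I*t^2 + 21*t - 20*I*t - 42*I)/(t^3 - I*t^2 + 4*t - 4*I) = (t^2 + 10*t + 21)/(t^2 + I*t + 2)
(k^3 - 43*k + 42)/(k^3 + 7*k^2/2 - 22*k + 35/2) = 2*(k - 6)/(2*k - 5)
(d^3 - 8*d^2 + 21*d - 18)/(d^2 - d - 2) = (d^2 - 6*d + 9)/(d + 1)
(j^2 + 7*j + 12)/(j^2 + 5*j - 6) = (j^2 + 7*j + 12)/(j^2 + 5*j - 6)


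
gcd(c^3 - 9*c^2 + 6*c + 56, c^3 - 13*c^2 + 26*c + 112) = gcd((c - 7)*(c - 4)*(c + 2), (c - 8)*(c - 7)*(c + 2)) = c^2 - 5*c - 14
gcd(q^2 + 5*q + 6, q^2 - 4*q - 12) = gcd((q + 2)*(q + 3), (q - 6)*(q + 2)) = q + 2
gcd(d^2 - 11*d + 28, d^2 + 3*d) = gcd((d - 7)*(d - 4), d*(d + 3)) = 1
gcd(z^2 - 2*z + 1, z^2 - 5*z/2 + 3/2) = z - 1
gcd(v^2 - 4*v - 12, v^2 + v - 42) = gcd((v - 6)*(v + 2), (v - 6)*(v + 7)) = v - 6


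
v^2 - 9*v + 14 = (v - 7)*(v - 2)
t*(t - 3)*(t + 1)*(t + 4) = t^4 + 2*t^3 - 11*t^2 - 12*t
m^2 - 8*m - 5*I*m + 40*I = (m - 8)*(m - 5*I)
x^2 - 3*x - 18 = (x - 6)*(x + 3)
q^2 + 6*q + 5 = (q + 1)*(q + 5)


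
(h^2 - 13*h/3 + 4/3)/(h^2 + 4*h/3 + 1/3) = (3*h^2 - 13*h + 4)/(3*h^2 + 4*h + 1)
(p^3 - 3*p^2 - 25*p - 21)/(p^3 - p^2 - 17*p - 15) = (p - 7)/(p - 5)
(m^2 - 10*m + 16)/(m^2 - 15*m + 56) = (m - 2)/(m - 7)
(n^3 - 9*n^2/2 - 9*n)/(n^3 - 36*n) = (n + 3/2)/(n + 6)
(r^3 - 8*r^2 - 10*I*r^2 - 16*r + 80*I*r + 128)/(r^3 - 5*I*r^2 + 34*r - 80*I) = (r - 8)/(r + 5*I)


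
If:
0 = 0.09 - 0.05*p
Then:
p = 1.80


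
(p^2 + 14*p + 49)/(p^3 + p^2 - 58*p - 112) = (p + 7)/(p^2 - 6*p - 16)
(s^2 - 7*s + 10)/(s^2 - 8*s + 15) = (s - 2)/(s - 3)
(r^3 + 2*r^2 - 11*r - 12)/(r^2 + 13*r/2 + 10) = 2*(r^2 - 2*r - 3)/(2*r + 5)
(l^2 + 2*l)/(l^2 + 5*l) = (l + 2)/(l + 5)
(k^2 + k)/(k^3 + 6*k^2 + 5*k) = 1/(k + 5)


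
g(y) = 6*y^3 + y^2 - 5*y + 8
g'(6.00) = 655.00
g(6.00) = 1310.00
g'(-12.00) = 2563.00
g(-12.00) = -10156.00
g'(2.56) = 118.08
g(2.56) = 102.42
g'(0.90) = 11.38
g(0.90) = 8.68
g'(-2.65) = 116.10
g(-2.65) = -83.39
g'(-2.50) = 102.50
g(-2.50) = -67.00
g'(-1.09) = 14.21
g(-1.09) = 6.87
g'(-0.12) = -4.98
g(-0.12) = 8.60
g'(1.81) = 57.59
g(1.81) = 37.80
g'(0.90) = 11.38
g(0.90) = 8.68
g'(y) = 18*y^2 + 2*y - 5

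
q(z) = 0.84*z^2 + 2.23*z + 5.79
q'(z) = 1.68*z + 2.23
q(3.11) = 20.85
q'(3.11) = 7.45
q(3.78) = 26.22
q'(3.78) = 8.58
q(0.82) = 8.18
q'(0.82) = 3.61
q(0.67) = 7.66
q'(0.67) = 3.36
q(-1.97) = 4.66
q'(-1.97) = -1.08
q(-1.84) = 4.53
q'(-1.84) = -0.86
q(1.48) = 10.93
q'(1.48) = 4.72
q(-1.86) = 4.55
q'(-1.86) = -0.89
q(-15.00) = 161.34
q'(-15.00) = -22.97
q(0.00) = 5.79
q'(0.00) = 2.23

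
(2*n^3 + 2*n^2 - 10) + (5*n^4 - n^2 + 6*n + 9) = 5*n^4 + 2*n^3 + n^2 + 6*n - 1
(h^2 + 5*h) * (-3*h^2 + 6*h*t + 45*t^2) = -3*h^4 + 6*h^3*t - 15*h^3 + 45*h^2*t^2 + 30*h^2*t + 225*h*t^2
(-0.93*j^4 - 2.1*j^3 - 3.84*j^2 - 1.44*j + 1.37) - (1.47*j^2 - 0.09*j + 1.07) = -0.93*j^4 - 2.1*j^3 - 5.31*j^2 - 1.35*j + 0.3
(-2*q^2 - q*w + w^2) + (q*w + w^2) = -2*q^2 + 2*w^2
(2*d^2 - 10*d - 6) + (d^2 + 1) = 3*d^2 - 10*d - 5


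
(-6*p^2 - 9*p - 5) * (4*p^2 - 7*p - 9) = -24*p^4 + 6*p^3 + 97*p^2 + 116*p + 45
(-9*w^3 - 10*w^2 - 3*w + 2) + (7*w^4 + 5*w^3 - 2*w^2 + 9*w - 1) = 7*w^4 - 4*w^3 - 12*w^2 + 6*w + 1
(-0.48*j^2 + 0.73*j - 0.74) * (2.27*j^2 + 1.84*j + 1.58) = -1.0896*j^4 + 0.7739*j^3 - 1.095*j^2 - 0.2082*j - 1.1692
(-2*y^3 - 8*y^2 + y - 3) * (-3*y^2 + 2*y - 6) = 6*y^5 + 20*y^4 - 7*y^3 + 59*y^2 - 12*y + 18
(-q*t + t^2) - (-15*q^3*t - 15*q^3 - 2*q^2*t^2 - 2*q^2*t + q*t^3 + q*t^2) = 15*q^3*t + 15*q^3 + 2*q^2*t^2 + 2*q^2*t - q*t^3 - q*t^2 - q*t + t^2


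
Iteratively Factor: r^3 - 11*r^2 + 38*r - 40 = (r - 5)*(r^2 - 6*r + 8) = (r - 5)*(r - 4)*(r - 2)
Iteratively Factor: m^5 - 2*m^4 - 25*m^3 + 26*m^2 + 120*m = (m)*(m^4 - 2*m^3 - 25*m^2 + 26*m + 120) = m*(m - 3)*(m^3 + m^2 - 22*m - 40) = m*(m - 5)*(m - 3)*(m^2 + 6*m + 8) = m*(m - 5)*(m - 3)*(m + 4)*(m + 2)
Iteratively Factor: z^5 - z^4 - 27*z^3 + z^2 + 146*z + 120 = (z + 4)*(z^4 - 5*z^3 - 7*z^2 + 29*z + 30) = (z - 3)*(z + 4)*(z^3 - 2*z^2 - 13*z - 10) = (z - 3)*(z + 1)*(z + 4)*(z^2 - 3*z - 10) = (z - 5)*(z - 3)*(z + 1)*(z + 4)*(z + 2)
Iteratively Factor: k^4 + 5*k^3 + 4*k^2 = (k)*(k^3 + 5*k^2 + 4*k) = k*(k + 1)*(k^2 + 4*k) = k^2*(k + 1)*(k + 4)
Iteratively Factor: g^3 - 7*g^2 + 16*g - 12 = (g - 3)*(g^2 - 4*g + 4) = (g - 3)*(g - 2)*(g - 2)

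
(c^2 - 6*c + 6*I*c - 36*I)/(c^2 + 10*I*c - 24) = (c - 6)/(c + 4*I)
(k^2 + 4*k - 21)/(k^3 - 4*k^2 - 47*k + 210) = (k - 3)/(k^2 - 11*k + 30)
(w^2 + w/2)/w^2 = (w + 1/2)/w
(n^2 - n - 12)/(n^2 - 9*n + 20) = (n + 3)/(n - 5)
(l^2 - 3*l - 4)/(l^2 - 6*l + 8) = (l + 1)/(l - 2)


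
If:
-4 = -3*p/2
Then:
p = 8/3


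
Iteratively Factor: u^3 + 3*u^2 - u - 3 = (u + 3)*(u^2 - 1) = (u - 1)*(u + 3)*(u + 1)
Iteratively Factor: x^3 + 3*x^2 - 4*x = (x + 4)*(x^2 - x) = (x - 1)*(x + 4)*(x)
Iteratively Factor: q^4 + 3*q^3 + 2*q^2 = (q + 1)*(q^3 + 2*q^2) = q*(q + 1)*(q^2 + 2*q) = q*(q + 1)*(q + 2)*(q)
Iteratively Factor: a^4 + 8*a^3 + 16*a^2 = (a + 4)*(a^3 + 4*a^2) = a*(a + 4)*(a^2 + 4*a) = a*(a + 4)^2*(a)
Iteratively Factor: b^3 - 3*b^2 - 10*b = (b - 5)*(b^2 + 2*b) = (b - 5)*(b + 2)*(b)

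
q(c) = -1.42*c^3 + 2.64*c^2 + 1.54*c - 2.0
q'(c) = -4.26*c^2 + 5.28*c + 1.54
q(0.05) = -1.92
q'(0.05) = 1.79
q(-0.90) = -0.21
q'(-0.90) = -6.66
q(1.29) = 1.33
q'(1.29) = 1.26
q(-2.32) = 26.37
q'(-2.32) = -33.64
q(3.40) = -22.06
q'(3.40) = -29.75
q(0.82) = 0.25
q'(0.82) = 3.01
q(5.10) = -113.84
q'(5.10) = -82.33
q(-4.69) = 195.34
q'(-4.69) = -116.93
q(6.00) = -204.44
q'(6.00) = -120.14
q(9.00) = -809.48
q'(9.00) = -296.00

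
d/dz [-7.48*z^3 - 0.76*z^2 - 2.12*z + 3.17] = -22.44*z^2 - 1.52*z - 2.12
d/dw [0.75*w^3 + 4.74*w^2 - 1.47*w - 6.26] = 2.25*w^2 + 9.48*w - 1.47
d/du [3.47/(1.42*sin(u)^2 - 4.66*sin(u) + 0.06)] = (16.1702 - 9.8548*sin(u))*cos(u)/(1.42*sin(u)^2 - 4.66*sin(u) + 0.06)^2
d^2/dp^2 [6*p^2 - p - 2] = 12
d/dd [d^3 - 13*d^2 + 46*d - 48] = 3*d^2 - 26*d + 46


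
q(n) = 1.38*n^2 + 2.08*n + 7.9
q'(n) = 2.76*n + 2.08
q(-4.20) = 23.51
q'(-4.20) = -9.51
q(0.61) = 9.68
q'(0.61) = 3.76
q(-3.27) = 15.85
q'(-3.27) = -6.95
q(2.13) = 18.59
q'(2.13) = 7.96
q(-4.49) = 26.38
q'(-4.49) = -10.31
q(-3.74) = 19.42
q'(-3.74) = -8.24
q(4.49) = 45.06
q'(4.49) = 14.47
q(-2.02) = 9.33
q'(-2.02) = -3.50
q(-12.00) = 181.66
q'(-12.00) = -31.04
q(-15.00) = 287.20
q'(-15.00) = -39.32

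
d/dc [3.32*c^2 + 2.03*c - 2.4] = 6.64*c + 2.03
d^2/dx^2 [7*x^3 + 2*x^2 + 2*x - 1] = 42*x + 4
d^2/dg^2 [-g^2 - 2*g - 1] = -2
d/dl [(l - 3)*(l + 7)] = 2*l + 4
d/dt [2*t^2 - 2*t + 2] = 4*t - 2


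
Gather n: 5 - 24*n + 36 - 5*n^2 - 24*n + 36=-5*n^2 - 48*n + 77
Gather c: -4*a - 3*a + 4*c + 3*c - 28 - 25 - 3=-7*a + 7*c - 56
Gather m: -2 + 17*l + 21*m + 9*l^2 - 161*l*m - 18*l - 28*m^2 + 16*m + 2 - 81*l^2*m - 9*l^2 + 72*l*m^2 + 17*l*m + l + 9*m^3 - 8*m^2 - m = 9*m^3 + m^2*(72*l - 36) + m*(-81*l^2 - 144*l + 36)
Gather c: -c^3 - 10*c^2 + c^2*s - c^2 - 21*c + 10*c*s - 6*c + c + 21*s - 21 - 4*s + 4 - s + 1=-c^3 + c^2*(s - 11) + c*(10*s - 26) + 16*s - 16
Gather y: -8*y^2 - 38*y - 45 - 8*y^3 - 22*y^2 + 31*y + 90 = -8*y^3 - 30*y^2 - 7*y + 45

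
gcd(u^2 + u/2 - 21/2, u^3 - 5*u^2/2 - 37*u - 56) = u + 7/2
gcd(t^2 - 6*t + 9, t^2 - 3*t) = t - 3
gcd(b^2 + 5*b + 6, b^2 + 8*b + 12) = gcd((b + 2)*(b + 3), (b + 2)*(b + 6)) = b + 2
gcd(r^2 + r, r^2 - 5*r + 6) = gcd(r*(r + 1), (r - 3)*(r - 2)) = 1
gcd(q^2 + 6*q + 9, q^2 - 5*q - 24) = q + 3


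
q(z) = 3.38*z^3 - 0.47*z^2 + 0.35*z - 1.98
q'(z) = 10.14*z^2 - 0.94*z + 0.35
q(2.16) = 30.65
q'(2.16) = 45.63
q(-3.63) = -171.12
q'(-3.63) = 137.38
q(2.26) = 35.43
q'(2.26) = 50.02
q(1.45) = 7.84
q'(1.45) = 20.31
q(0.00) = -1.98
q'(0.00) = 0.35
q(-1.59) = -17.31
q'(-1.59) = 27.48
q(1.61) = 11.47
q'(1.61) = 25.12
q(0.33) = -1.79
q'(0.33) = 1.14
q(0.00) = -1.98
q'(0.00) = 0.35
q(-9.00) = -2507.22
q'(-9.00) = 830.15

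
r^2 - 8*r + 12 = (r - 6)*(r - 2)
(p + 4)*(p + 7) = p^2 + 11*p + 28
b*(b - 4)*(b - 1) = b^3 - 5*b^2 + 4*b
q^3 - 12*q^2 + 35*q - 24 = (q - 8)*(q - 3)*(q - 1)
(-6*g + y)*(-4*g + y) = 24*g^2 - 10*g*y + y^2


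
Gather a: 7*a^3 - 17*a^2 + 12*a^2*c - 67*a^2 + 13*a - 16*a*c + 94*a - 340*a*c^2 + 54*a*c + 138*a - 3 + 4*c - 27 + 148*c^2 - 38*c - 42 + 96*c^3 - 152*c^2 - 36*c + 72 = 7*a^3 + a^2*(12*c - 84) + a*(-340*c^2 + 38*c + 245) + 96*c^3 - 4*c^2 - 70*c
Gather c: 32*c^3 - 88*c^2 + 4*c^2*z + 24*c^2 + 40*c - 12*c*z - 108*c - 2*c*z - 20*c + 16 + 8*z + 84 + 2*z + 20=32*c^3 + c^2*(4*z - 64) + c*(-14*z - 88) + 10*z + 120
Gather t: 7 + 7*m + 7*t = 7*m + 7*t + 7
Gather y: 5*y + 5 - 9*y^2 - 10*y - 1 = -9*y^2 - 5*y + 4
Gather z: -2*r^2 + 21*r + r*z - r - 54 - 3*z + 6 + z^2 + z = -2*r^2 + 20*r + z^2 + z*(r - 2) - 48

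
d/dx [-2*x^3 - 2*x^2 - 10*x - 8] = -6*x^2 - 4*x - 10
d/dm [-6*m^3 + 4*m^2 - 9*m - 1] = -18*m^2 + 8*m - 9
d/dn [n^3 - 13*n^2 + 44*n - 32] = 3*n^2 - 26*n + 44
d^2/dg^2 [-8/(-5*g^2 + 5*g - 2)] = 80*(-5*g^2 + 5*g + 5*(2*g - 1)^2 - 2)/(5*g^2 - 5*g + 2)^3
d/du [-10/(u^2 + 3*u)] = 10*(2*u + 3)/(u^2*(u + 3)^2)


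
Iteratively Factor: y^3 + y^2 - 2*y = (y - 1)*(y^2 + 2*y) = y*(y - 1)*(y + 2)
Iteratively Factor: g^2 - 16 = (g + 4)*(g - 4)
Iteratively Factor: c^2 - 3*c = (c - 3)*(c)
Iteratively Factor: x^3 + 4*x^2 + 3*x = (x + 1)*(x^2 + 3*x) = (x + 1)*(x + 3)*(x)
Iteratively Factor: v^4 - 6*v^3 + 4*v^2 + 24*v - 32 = (v + 2)*(v^3 - 8*v^2 + 20*v - 16) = (v - 2)*(v + 2)*(v^2 - 6*v + 8) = (v - 2)^2*(v + 2)*(v - 4)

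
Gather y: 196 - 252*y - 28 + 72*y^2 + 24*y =72*y^2 - 228*y + 168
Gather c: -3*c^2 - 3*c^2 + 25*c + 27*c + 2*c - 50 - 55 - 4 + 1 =-6*c^2 + 54*c - 108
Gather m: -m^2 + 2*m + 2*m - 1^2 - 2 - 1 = -m^2 + 4*m - 4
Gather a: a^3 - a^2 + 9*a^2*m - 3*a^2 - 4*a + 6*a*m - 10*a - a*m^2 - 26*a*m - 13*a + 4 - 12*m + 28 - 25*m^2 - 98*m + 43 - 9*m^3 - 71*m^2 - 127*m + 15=a^3 + a^2*(9*m - 4) + a*(-m^2 - 20*m - 27) - 9*m^3 - 96*m^2 - 237*m + 90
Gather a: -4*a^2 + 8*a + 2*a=-4*a^2 + 10*a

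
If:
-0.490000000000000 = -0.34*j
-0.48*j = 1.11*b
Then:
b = -0.62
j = 1.44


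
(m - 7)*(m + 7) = m^2 - 49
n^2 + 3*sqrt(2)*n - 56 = (n - 4*sqrt(2))*(n + 7*sqrt(2))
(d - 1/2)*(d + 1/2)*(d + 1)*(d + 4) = d^4 + 5*d^3 + 15*d^2/4 - 5*d/4 - 1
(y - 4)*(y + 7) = y^2 + 3*y - 28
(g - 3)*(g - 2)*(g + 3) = g^3 - 2*g^2 - 9*g + 18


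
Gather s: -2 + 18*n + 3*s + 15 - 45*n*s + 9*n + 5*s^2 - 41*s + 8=27*n + 5*s^2 + s*(-45*n - 38) + 21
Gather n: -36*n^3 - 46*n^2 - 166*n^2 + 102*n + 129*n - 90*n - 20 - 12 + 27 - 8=-36*n^3 - 212*n^2 + 141*n - 13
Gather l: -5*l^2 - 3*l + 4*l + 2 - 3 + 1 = -5*l^2 + l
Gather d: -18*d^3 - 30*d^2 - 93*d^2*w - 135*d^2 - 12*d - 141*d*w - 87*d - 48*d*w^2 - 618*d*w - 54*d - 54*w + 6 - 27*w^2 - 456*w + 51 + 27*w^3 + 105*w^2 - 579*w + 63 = -18*d^3 + d^2*(-93*w - 165) + d*(-48*w^2 - 759*w - 153) + 27*w^3 + 78*w^2 - 1089*w + 120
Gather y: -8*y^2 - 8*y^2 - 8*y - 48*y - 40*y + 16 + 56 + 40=-16*y^2 - 96*y + 112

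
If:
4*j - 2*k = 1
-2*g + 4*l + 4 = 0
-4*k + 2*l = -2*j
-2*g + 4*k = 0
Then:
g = -3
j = -1/2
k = -3/2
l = -5/2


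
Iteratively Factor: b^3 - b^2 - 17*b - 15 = (b + 1)*(b^2 - 2*b - 15) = (b + 1)*(b + 3)*(b - 5)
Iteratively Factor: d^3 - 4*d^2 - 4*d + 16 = (d - 4)*(d^2 - 4) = (d - 4)*(d - 2)*(d + 2)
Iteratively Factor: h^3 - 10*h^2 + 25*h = (h)*(h^2 - 10*h + 25) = h*(h - 5)*(h - 5)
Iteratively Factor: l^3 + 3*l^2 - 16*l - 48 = (l + 4)*(l^2 - l - 12) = (l - 4)*(l + 4)*(l + 3)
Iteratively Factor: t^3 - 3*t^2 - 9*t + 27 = (t - 3)*(t^2 - 9) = (t - 3)^2*(t + 3)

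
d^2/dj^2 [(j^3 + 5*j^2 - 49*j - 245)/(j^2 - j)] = 2*(-43*j^3 - 735*j^2 + 735*j - 245)/(j^3*(j^3 - 3*j^2 + 3*j - 1))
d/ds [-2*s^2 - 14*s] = -4*s - 14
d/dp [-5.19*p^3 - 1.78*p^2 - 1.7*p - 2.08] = -15.57*p^2 - 3.56*p - 1.7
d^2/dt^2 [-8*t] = 0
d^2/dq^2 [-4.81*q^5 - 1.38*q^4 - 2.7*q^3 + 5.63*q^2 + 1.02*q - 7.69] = -96.2*q^3 - 16.56*q^2 - 16.2*q + 11.26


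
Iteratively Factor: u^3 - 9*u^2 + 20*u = (u)*(u^2 - 9*u + 20) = u*(u - 4)*(u - 5)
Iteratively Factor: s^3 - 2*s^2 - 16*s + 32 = (s + 4)*(s^2 - 6*s + 8) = (s - 4)*(s + 4)*(s - 2)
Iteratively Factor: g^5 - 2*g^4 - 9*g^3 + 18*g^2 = (g)*(g^4 - 2*g^3 - 9*g^2 + 18*g) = g*(g + 3)*(g^3 - 5*g^2 + 6*g) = g*(g - 2)*(g + 3)*(g^2 - 3*g) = g^2*(g - 2)*(g + 3)*(g - 3)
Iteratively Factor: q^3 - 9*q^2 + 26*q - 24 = (q - 2)*(q^2 - 7*q + 12) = (q - 3)*(q - 2)*(q - 4)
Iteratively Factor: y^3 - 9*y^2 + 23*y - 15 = (y - 5)*(y^2 - 4*y + 3) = (y - 5)*(y - 1)*(y - 3)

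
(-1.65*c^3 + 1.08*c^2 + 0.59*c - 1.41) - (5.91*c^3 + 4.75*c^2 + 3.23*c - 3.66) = -7.56*c^3 - 3.67*c^2 - 2.64*c + 2.25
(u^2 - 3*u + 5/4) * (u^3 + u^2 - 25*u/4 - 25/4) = u^5 - 2*u^4 - 8*u^3 + 55*u^2/4 + 175*u/16 - 125/16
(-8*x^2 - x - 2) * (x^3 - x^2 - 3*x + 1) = -8*x^5 + 7*x^4 + 23*x^3 - 3*x^2 + 5*x - 2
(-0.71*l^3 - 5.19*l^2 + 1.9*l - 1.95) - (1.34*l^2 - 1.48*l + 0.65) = -0.71*l^3 - 6.53*l^2 + 3.38*l - 2.6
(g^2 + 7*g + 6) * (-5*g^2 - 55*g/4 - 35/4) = -5*g^4 - 195*g^3/4 - 135*g^2 - 575*g/4 - 105/2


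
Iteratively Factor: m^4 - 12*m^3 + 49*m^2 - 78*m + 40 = (m - 2)*(m^3 - 10*m^2 + 29*m - 20) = (m - 5)*(m - 2)*(m^2 - 5*m + 4) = (m - 5)*(m - 2)*(m - 1)*(m - 4)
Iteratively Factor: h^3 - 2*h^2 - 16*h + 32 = (h + 4)*(h^2 - 6*h + 8) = (h - 4)*(h + 4)*(h - 2)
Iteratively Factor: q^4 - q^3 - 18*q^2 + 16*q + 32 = (q - 4)*(q^3 + 3*q^2 - 6*q - 8) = (q - 4)*(q + 1)*(q^2 + 2*q - 8) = (q - 4)*(q - 2)*(q + 1)*(q + 4)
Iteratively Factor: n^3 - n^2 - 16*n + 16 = (n - 4)*(n^2 + 3*n - 4) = (n - 4)*(n + 4)*(n - 1)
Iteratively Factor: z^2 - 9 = (z + 3)*(z - 3)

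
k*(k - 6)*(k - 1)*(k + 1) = k^4 - 6*k^3 - k^2 + 6*k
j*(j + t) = j^2 + j*t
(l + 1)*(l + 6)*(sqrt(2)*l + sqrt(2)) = sqrt(2)*l^3 + 8*sqrt(2)*l^2 + 13*sqrt(2)*l + 6*sqrt(2)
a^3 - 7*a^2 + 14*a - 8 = (a - 4)*(a - 2)*(a - 1)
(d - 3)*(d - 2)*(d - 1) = d^3 - 6*d^2 + 11*d - 6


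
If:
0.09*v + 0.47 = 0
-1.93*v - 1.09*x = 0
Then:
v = -5.22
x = 9.25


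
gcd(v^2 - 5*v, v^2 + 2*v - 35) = v - 5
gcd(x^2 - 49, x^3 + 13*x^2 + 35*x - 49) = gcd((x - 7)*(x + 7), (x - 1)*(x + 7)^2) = x + 7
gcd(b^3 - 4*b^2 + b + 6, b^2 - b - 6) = b - 3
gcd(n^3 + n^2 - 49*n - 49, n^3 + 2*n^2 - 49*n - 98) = n^2 - 49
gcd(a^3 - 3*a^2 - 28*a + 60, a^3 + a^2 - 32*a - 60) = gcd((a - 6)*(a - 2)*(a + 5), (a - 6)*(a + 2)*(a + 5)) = a^2 - a - 30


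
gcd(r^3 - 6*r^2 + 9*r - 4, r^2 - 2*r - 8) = r - 4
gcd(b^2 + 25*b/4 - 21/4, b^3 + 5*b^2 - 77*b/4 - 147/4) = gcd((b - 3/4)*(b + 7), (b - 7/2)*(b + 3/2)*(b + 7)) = b + 7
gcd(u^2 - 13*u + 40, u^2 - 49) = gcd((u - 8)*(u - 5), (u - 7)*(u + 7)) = 1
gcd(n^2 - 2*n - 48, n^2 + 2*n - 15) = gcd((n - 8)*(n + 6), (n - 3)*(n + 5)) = 1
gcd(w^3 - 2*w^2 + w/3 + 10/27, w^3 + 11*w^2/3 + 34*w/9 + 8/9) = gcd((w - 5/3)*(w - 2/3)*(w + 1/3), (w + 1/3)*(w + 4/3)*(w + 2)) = w + 1/3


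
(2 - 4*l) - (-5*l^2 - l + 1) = 5*l^2 - 3*l + 1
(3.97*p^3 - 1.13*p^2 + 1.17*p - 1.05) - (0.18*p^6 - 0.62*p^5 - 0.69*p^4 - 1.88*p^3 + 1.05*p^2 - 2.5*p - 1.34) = -0.18*p^6 + 0.62*p^5 + 0.69*p^4 + 5.85*p^3 - 2.18*p^2 + 3.67*p + 0.29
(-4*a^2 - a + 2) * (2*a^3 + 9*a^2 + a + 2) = -8*a^5 - 38*a^4 - 9*a^3 + 9*a^2 + 4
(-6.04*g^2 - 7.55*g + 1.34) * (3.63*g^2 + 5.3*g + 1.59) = -21.9252*g^4 - 59.4185*g^3 - 44.7544*g^2 - 4.9025*g + 2.1306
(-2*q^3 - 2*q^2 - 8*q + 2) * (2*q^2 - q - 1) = -4*q^5 - 2*q^4 - 12*q^3 + 14*q^2 + 6*q - 2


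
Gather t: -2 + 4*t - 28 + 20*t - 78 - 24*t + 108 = 0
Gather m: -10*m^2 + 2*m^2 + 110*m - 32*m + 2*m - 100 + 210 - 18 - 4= -8*m^2 + 80*m + 88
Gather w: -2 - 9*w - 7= -9*w - 9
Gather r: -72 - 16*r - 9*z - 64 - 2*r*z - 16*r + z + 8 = r*(-2*z - 32) - 8*z - 128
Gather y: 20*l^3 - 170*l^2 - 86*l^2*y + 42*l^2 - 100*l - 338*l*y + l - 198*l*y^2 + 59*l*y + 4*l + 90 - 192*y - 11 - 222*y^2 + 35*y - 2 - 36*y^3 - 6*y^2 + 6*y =20*l^3 - 128*l^2 - 95*l - 36*y^3 + y^2*(-198*l - 228) + y*(-86*l^2 - 279*l - 151) + 77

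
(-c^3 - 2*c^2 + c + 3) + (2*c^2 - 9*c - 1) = -c^3 - 8*c + 2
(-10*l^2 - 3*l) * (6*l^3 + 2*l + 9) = -60*l^5 - 18*l^4 - 20*l^3 - 96*l^2 - 27*l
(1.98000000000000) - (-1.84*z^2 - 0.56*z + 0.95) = 1.84*z^2 + 0.56*z + 1.03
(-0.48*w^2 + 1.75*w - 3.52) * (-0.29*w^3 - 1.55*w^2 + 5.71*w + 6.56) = 0.1392*w^5 + 0.2365*w^4 - 4.4325*w^3 + 12.2997*w^2 - 8.6192*w - 23.0912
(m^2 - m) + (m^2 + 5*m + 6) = 2*m^2 + 4*m + 6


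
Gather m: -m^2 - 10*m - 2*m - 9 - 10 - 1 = -m^2 - 12*m - 20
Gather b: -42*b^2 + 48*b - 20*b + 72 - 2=-42*b^2 + 28*b + 70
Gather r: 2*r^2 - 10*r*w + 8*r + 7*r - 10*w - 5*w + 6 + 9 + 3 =2*r^2 + r*(15 - 10*w) - 15*w + 18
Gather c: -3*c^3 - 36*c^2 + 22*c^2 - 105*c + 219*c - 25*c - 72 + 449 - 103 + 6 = -3*c^3 - 14*c^2 + 89*c + 280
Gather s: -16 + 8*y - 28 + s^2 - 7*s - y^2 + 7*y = s^2 - 7*s - y^2 + 15*y - 44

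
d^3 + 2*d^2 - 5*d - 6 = (d - 2)*(d + 1)*(d + 3)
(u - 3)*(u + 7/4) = u^2 - 5*u/4 - 21/4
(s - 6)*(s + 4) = s^2 - 2*s - 24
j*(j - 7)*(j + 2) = j^3 - 5*j^2 - 14*j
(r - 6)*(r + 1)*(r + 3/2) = r^3 - 7*r^2/2 - 27*r/2 - 9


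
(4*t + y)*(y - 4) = 4*t*y - 16*t + y^2 - 4*y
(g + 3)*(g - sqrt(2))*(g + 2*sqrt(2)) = g^3 + sqrt(2)*g^2 + 3*g^2 - 4*g + 3*sqrt(2)*g - 12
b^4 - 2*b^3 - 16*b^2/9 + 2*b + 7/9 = (b - 7/3)*(b - 1)*(b + 1/3)*(b + 1)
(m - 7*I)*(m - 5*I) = m^2 - 12*I*m - 35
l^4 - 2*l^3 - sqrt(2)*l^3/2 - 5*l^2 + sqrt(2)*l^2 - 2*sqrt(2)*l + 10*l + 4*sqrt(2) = (l - 2)*(l - 2*sqrt(2))*(l + sqrt(2)/2)*(l + sqrt(2))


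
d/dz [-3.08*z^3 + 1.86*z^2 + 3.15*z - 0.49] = -9.24*z^2 + 3.72*z + 3.15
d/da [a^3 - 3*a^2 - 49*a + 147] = 3*a^2 - 6*a - 49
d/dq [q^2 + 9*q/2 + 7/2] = 2*q + 9/2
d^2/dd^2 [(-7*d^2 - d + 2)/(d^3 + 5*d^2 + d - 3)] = 2*(-7*d^6 - 3*d^5 + 18*d^4 - 56*d^3 - 177*d^2 + 3*d - 34)/(d^9 + 15*d^8 + 78*d^7 + 146*d^6 - 12*d^5 - 228*d^4 - 62*d^3 + 126*d^2 + 27*d - 27)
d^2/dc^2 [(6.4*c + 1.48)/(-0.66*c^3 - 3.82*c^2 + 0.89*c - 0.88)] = (-16.72704*c^5 - 104.550336*c^4 - 254.003456*c^3 - 79.75896*c^2 + 164.433168*c - 2.41924)/(0.287496*c^9 + 4.991976*c^8 + 27.7299*c^7 + 43.429744*c^6 - 24.081414*c^5 + 44.49993*c^4 - 17.122601*c^3 + 10.965768*c^2 - 2.067648*c + 0.681472)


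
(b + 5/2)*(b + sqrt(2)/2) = b^2 + sqrt(2)*b/2 + 5*b/2 + 5*sqrt(2)/4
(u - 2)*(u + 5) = u^2 + 3*u - 10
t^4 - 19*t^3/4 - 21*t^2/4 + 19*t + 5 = (t - 5)*(t - 2)*(t + 1/4)*(t + 2)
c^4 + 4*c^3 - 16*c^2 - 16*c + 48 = (c - 2)^2*(c + 2)*(c + 6)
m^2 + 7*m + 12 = (m + 3)*(m + 4)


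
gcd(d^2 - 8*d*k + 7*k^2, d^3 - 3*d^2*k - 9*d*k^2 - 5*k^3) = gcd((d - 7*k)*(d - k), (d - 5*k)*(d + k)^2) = 1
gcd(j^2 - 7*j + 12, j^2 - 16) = j - 4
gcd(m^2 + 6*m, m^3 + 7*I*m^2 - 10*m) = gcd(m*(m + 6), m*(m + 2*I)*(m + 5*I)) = m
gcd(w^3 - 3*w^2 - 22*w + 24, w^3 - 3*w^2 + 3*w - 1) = w - 1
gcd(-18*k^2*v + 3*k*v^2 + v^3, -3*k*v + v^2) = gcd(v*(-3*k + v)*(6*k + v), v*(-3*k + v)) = -3*k*v + v^2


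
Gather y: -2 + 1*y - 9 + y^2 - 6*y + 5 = y^2 - 5*y - 6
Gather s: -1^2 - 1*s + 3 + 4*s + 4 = 3*s + 6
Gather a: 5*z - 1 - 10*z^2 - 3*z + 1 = -10*z^2 + 2*z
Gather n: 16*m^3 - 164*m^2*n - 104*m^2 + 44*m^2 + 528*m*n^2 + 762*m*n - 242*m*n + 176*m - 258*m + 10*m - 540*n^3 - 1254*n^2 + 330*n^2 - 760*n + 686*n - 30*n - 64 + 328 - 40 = 16*m^3 - 60*m^2 - 72*m - 540*n^3 + n^2*(528*m - 924) + n*(-164*m^2 + 520*m - 104) + 224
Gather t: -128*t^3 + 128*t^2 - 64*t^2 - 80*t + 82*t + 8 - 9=-128*t^3 + 64*t^2 + 2*t - 1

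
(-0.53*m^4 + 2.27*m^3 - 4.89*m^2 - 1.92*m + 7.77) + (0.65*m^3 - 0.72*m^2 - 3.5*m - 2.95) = -0.53*m^4 + 2.92*m^3 - 5.61*m^2 - 5.42*m + 4.82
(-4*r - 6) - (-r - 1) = -3*r - 5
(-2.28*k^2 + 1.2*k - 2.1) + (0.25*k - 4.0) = -2.28*k^2 + 1.45*k - 6.1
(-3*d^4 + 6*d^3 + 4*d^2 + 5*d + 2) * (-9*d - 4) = 27*d^5 - 42*d^4 - 60*d^3 - 61*d^2 - 38*d - 8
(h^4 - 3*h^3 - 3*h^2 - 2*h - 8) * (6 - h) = -h^5 + 9*h^4 - 15*h^3 - 16*h^2 - 4*h - 48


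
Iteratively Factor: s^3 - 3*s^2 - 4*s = (s)*(s^2 - 3*s - 4) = s*(s + 1)*(s - 4)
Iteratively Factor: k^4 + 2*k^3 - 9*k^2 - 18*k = (k + 3)*(k^3 - k^2 - 6*k) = (k - 3)*(k + 3)*(k^2 + 2*k) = k*(k - 3)*(k + 3)*(k + 2)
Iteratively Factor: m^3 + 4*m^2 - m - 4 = (m - 1)*(m^2 + 5*m + 4) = (m - 1)*(m + 4)*(m + 1)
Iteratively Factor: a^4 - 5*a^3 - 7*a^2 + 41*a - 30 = (a - 2)*(a^3 - 3*a^2 - 13*a + 15) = (a - 2)*(a + 3)*(a^2 - 6*a + 5) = (a - 5)*(a - 2)*(a + 3)*(a - 1)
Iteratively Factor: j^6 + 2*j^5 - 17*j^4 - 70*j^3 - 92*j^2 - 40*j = (j + 2)*(j^5 - 17*j^3 - 36*j^2 - 20*j) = j*(j + 2)*(j^4 - 17*j^2 - 36*j - 20) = j*(j - 5)*(j + 2)*(j^3 + 5*j^2 + 8*j + 4) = j*(j - 5)*(j + 1)*(j + 2)*(j^2 + 4*j + 4) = j*(j - 5)*(j + 1)*(j + 2)^2*(j + 2)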